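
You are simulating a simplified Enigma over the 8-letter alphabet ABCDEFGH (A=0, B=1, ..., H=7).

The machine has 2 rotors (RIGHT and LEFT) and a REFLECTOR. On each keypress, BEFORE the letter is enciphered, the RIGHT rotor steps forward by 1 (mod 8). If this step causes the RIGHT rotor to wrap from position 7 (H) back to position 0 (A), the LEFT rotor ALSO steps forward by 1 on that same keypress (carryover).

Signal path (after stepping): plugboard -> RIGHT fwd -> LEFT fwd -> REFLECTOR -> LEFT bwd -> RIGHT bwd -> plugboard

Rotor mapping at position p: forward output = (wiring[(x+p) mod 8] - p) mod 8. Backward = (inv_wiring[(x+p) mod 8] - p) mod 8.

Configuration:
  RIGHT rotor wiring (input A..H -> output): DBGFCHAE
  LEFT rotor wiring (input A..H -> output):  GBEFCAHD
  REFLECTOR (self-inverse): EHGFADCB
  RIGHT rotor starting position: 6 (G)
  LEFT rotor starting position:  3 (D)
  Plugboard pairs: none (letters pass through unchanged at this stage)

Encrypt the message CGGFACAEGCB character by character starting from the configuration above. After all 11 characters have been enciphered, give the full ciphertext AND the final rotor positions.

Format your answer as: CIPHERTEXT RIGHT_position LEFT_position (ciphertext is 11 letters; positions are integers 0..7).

Char 1 ('C'): step: R->7, L=3; C->plug->C->R->C->L->F->refl->D->L'->F->R'->A->plug->A
Char 2 ('G'): step: R->0, L->4 (L advanced); G->plug->G->R->A->L->G->refl->C->L'->E->R'->H->plug->H
Char 3 ('G'): step: R->1, L=4; G->plug->G->R->D->L->H->refl->B->L'->H->R'->F->plug->F
Char 4 ('F'): step: R->2, L=4; F->plug->F->R->C->L->D->refl->F->L'->F->R'->D->plug->D
Char 5 ('A'): step: R->3, L=4; A->plug->A->R->C->L->D->refl->F->L'->F->R'->D->plug->D
Char 6 ('C'): step: R->4, L=4; C->plug->C->R->E->L->C->refl->G->L'->A->R'->D->plug->D
Char 7 ('A'): step: R->5, L=4; A->plug->A->R->C->L->D->refl->F->L'->F->R'->H->plug->H
Char 8 ('E'): step: R->6, L=4; E->plug->E->R->A->L->G->refl->C->L'->E->R'->G->plug->G
Char 9 ('G'): step: R->7, L=4; G->plug->G->R->A->L->G->refl->C->L'->E->R'->B->plug->B
Char 10 ('C'): step: R->0, L->5 (L advanced); C->plug->C->R->G->L->A->refl->E->L'->E->R'->H->plug->H
Char 11 ('B'): step: R->1, L=5; B->plug->B->R->F->L->H->refl->B->L'->D->R'->G->plug->G
Final: ciphertext=AHFDDDHGBHG, RIGHT=1, LEFT=5

Answer: AHFDDDHGBHG 1 5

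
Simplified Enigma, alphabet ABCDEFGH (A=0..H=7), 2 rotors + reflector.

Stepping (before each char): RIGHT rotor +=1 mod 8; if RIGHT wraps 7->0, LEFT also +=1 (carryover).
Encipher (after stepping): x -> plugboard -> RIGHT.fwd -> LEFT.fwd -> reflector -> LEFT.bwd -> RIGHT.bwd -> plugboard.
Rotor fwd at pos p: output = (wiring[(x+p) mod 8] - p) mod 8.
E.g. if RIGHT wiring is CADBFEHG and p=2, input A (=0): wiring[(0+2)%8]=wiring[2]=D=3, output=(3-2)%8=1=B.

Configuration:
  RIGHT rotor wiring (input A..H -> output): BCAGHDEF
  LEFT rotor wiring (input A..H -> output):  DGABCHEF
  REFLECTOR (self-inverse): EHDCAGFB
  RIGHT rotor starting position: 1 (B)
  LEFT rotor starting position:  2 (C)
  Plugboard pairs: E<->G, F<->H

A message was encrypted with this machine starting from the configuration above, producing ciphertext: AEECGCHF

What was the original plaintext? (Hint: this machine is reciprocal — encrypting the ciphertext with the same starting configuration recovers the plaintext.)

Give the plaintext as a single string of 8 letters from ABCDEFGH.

Answer: DGGHBHAB

Derivation:
Char 1 ('A'): step: R->2, L=2; A->plug->A->R->G->L->B->refl->H->L'->B->R'->D->plug->D
Char 2 ('E'): step: R->3, L=2; E->plug->G->R->H->L->E->refl->A->L'->C->R'->E->plug->G
Char 3 ('E'): step: R->4, L=2; E->plug->G->R->E->L->C->refl->D->L'->F->R'->E->plug->G
Char 4 ('C'): step: R->5, L=2; C->plug->C->R->A->L->G->refl->F->L'->D->R'->F->plug->H
Char 5 ('G'): step: R->6, L=2; G->plug->E->R->C->L->A->refl->E->L'->H->R'->B->plug->B
Char 6 ('C'): step: R->7, L=2; C->plug->C->R->D->L->F->refl->G->L'->A->R'->F->plug->H
Char 7 ('H'): step: R->0, L->3 (L advanced); H->plug->F->R->D->L->B->refl->H->L'->B->R'->A->plug->A
Char 8 ('F'): step: R->1, L=3; F->plug->H->R->A->L->G->refl->F->L'->H->R'->B->plug->B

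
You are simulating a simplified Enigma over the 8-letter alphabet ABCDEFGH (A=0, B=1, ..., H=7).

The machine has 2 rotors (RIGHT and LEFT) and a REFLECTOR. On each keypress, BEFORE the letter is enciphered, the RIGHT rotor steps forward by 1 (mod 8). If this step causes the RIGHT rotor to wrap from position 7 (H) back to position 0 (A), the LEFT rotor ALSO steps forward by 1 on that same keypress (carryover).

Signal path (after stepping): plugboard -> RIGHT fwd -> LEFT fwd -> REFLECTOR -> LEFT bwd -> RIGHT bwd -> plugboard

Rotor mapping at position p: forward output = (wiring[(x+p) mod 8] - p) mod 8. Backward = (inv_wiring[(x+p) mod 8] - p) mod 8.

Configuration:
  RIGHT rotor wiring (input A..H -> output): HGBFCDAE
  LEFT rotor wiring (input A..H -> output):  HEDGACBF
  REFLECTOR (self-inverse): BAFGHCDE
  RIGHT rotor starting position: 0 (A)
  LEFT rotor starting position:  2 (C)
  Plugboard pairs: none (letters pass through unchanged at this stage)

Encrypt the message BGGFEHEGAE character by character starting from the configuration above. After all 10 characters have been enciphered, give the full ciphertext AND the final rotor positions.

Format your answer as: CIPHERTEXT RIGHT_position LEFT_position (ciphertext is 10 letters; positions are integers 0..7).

Answer: GFCGFACFEA 2 3

Derivation:
Char 1 ('B'): step: R->1, L=2; B->plug->B->R->A->L->B->refl->A->L'->D->R'->G->plug->G
Char 2 ('G'): step: R->2, L=2; G->plug->G->R->F->L->D->refl->G->L'->C->R'->F->plug->F
Char 3 ('G'): step: R->3, L=2; G->plug->G->R->D->L->A->refl->B->L'->A->R'->C->plug->C
Char 4 ('F'): step: R->4, L=2; F->plug->F->R->C->L->G->refl->D->L'->F->R'->G->plug->G
Char 5 ('E'): step: R->5, L=2; E->plug->E->R->B->L->E->refl->H->L'->E->R'->F->plug->F
Char 6 ('H'): step: R->6, L=2; H->plug->H->R->F->L->D->refl->G->L'->C->R'->A->plug->A
Char 7 ('E'): step: R->7, L=2; E->plug->E->R->G->L->F->refl->C->L'->H->R'->C->plug->C
Char 8 ('G'): step: R->0, L->3 (L advanced); G->plug->G->R->A->L->D->refl->G->L'->D->R'->F->plug->F
Char 9 ('A'): step: R->1, L=3; A->plug->A->R->F->L->E->refl->H->L'->C->R'->E->plug->E
Char 10 ('E'): step: R->2, L=3; E->plug->E->R->G->L->B->refl->A->L'->H->R'->A->plug->A
Final: ciphertext=GFCGFACFEA, RIGHT=2, LEFT=3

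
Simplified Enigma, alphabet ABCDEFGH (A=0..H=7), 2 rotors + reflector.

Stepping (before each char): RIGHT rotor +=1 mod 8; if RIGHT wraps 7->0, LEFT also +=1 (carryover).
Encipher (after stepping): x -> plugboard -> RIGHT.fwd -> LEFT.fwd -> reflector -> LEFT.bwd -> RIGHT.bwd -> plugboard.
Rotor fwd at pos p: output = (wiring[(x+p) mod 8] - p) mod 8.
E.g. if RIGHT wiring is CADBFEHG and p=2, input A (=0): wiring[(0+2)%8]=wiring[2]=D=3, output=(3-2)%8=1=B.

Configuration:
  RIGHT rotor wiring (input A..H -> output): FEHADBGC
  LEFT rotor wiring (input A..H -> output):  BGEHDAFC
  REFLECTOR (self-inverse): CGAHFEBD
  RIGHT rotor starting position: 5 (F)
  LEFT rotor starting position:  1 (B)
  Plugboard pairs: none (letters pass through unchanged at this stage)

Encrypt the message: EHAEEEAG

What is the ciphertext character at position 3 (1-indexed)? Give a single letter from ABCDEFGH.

Char 1 ('E'): step: R->6, L=1; E->plug->E->R->B->L->D->refl->H->L'->E->R'->B->plug->B
Char 2 ('H'): step: R->7, L=1; H->plug->H->R->H->L->A->refl->C->L'->D->R'->A->plug->A
Char 3 ('A'): step: R->0, L->2 (L advanced); A->plug->A->R->F->L->A->refl->C->L'->A->R'->D->plug->D

D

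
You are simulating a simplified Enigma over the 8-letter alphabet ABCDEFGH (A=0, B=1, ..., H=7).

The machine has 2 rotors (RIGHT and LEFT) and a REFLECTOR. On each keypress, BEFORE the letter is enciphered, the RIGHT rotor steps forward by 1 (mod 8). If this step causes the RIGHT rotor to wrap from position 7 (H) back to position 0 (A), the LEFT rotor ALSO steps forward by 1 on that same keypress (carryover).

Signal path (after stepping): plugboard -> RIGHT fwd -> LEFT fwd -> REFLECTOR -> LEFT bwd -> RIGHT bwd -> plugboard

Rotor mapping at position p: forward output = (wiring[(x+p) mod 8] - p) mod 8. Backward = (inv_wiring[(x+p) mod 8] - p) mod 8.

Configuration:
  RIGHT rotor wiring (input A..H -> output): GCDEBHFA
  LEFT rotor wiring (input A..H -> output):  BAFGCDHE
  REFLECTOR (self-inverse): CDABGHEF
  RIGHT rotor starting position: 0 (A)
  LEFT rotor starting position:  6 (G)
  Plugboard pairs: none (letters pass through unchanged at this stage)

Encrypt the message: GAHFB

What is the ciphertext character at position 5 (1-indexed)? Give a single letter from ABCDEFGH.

Char 1 ('G'): step: R->1, L=6; G->plug->G->R->H->L->F->refl->H->L'->E->R'->F->plug->F
Char 2 ('A'): step: R->2, L=6; A->plug->A->R->B->L->G->refl->E->L'->G->R'->F->plug->F
Char 3 ('H'): step: R->3, L=6; H->plug->H->R->A->L->B->refl->D->L'->C->R'->D->plug->D
Char 4 ('F'): step: R->4, L=6; F->plug->F->R->G->L->E->refl->G->L'->B->R'->C->plug->C
Char 5 ('B'): step: R->5, L=6; B->plug->B->R->A->L->B->refl->D->L'->C->R'->A->plug->A

A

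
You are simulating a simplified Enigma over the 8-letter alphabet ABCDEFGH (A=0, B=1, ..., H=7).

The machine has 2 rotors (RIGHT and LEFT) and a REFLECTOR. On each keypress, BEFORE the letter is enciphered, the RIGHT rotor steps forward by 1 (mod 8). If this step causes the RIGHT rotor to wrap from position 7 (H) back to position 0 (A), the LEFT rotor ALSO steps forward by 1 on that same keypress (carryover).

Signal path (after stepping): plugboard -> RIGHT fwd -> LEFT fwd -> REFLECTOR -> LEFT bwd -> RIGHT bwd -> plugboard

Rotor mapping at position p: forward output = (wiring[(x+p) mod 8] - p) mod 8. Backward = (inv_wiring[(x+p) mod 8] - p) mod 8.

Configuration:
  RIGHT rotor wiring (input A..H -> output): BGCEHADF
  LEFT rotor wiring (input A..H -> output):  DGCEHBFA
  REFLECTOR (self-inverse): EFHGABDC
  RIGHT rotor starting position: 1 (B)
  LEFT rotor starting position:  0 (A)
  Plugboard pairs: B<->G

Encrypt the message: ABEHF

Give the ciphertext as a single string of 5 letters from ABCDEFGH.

Char 1 ('A'): step: R->2, L=0; A->plug->A->R->A->L->D->refl->G->L'->B->R'->E->plug->E
Char 2 ('B'): step: R->3, L=0; B->plug->G->R->D->L->E->refl->A->L'->H->R'->H->plug->H
Char 3 ('E'): step: R->4, L=0; E->plug->E->R->F->L->B->refl->F->L'->G->R'->G->plug->B
Char 4 ('H'): step: R->5, L=0; H->plug->H->R->C->L->C->refl->H->L'->E->R'->D->plug->D
Char 5 ('F'): step: R->6, L=0; F->plug->F->R->G->L->F->refl->B->L'->F->R'->A->plug->A

Answer: EHBDA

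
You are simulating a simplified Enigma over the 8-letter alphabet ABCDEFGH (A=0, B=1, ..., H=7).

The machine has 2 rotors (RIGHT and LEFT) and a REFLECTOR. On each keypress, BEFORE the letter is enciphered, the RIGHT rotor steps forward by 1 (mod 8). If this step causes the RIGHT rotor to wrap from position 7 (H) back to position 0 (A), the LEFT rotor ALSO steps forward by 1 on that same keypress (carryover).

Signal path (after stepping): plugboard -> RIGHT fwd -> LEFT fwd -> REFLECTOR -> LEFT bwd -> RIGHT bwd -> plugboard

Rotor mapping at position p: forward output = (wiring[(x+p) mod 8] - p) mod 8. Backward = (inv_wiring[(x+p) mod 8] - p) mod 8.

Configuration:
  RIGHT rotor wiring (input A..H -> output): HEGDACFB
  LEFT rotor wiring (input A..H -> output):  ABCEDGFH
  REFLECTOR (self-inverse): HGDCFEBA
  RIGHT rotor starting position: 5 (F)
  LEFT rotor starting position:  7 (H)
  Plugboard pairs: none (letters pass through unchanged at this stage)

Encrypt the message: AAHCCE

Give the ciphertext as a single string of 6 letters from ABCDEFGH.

Answer: CGGFEH

Derivation:
Char 1 ('A'): step: R->6, L=7; A->plug->A->R->H->L->G->refl->B->L'->B->R'->C->plug->C
Char 2 ('A'): step: R->7, L=7; A->plug->A->R->C->L->C->refl->D->L'->D->R'->G->plug->G
Char 3 ('H'): step: R->0, L->0 (L advanced); H->plug->H->R->B->L->B->refl->G->L'->F->R'->G->plug->G
Char 4 ('C'): step: R->1, L=0; C->plug->C->R->C->L->C->refl->D->L'->E->R'->F->plug->F
Char 5 ('C'): step: R->2, L=0; C->plug->C->R->G->L->F->refl->E->L'->D->R'->E->plug->E
Char 6 ('E'): step: R->3, L=0; E->plug->E->R->G->L->F->refl->E->L'->D->R'->H->plug->H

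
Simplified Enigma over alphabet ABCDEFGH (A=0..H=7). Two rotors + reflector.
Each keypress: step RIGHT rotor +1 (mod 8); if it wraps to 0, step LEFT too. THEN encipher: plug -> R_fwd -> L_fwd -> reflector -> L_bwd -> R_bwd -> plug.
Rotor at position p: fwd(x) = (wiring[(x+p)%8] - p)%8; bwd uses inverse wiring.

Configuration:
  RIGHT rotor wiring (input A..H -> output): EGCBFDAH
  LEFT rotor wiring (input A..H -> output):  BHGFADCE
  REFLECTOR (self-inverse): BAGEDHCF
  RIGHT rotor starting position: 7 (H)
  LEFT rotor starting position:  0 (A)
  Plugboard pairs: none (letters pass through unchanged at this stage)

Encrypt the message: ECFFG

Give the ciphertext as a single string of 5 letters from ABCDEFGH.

Char 1 ('E'): step: R->0, L->1 (L advanced); E->plug->E->R->F->L->B->refl->A->L'->H->R'->H->plug->H
Char 2 ('C'): step: R->1, L=1; C->plug->C->R->A->L->G->refl->C->L'->E->R'->D->plug->D
Char 3 ('F'): step: R->2, L=1; F->plug->F->R->F->L->B->refl->A->L'->H->R'->B->plug->B
Char 4 ('F'): step: R->3, L=1; F->plug->F->R->B->L->F->refl->H->L'->D->R'->G->plug->G
Char 5 ('G'): step: R->4, L=1; G->plug->G->R->G->L->D->refl->E->L'->C->R'->F->plug->F

Answer: HDBGF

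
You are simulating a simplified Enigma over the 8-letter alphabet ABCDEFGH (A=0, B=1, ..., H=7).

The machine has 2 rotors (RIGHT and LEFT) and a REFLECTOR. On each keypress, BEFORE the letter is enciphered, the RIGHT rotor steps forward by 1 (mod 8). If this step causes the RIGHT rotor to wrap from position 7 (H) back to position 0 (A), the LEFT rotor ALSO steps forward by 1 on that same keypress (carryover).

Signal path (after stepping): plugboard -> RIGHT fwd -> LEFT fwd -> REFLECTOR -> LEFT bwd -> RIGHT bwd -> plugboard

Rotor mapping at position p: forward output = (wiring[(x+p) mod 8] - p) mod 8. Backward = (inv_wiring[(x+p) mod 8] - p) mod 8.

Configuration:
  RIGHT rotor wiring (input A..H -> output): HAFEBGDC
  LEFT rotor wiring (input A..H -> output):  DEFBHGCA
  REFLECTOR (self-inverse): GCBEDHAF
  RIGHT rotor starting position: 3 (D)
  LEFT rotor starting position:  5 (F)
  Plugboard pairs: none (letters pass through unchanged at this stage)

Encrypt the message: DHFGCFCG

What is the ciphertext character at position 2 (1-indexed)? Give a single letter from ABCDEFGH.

Char 1 ('D'): step: R->4, L=5; D->plug->D->R->G->L->E->refl->D->L'->C->R'->B->plug->B
Char 2 ('H'): step: R->5, L=5; H->plug->H->R->E->L->H->refl->F->L'->B->R'->A->plug->A

A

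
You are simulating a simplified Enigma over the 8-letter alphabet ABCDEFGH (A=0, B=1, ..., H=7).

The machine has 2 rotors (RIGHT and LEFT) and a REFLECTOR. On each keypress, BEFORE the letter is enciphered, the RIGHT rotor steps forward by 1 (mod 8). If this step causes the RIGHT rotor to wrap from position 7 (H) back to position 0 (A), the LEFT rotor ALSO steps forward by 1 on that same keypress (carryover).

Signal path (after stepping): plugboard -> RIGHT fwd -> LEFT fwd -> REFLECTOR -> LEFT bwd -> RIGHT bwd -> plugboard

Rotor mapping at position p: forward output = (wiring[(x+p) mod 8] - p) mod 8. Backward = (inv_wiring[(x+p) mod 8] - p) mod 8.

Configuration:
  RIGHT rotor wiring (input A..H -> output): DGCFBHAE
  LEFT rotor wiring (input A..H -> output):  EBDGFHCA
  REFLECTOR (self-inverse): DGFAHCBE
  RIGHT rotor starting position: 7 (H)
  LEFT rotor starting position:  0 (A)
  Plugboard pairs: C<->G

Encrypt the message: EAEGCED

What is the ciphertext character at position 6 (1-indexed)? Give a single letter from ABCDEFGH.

Char 1 ('E'): step: R->0, L->1 (L advanced); E->plug->E->R->B->L->C->refl->F->L'->C->R'->C->plug->G
Char 2 ('A'): step: R->1, L=1; A->plug->A->R->F->L->B->refl->G->L'->E->R'->C->plug->G
Char 3 ('E'): step: R->2, L=1; E->plug->E->R->G->L->H->refl->E->L'->D->R'->B->plug->B
Char 4 ('G'): step: R->3, L=1; G->plug->C->R->E->L->G->refl->B->L'->F->R'->D->plug->D
Char 5 ('C'): step: R->4, L=1; C->plug->G->R->G->L->H->refl->E->L'->D->R'->B->plug->B
Char 6 ('E'): step: R->5, L=1; E->plug->E->R->B->L->C->refl->F->L'->C->R'->A->plug->A

A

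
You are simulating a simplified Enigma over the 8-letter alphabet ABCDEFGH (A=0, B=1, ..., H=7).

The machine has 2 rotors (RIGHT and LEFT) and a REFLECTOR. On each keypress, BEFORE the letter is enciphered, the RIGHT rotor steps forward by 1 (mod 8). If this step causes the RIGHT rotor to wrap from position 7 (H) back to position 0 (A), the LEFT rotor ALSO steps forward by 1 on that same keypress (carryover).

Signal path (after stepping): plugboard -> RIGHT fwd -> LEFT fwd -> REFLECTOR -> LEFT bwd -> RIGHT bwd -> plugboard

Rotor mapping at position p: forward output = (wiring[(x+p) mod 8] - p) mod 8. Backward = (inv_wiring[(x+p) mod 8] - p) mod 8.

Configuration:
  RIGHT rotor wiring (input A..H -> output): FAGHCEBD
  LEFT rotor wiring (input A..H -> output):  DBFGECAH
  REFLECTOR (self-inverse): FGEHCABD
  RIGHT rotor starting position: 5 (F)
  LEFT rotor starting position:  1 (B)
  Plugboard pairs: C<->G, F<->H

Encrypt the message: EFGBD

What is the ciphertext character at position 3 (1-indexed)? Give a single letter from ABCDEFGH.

Char 1 ('E'): step: R->6, L=1; E->plug->E->R->A->L->A->refl->F->L'->C->R'->D->plug->D
Char 2 ('F'): step: R->7, L=1; F->plug->H->R->C->L->F->refl->A->L'->A->R'->E->plug->E
Char 3 ('G'): step: R->0, L->2 (L advanced); G->plug->C->R->G->L->B->refl->G->L'->E->R'->F->plug->H

H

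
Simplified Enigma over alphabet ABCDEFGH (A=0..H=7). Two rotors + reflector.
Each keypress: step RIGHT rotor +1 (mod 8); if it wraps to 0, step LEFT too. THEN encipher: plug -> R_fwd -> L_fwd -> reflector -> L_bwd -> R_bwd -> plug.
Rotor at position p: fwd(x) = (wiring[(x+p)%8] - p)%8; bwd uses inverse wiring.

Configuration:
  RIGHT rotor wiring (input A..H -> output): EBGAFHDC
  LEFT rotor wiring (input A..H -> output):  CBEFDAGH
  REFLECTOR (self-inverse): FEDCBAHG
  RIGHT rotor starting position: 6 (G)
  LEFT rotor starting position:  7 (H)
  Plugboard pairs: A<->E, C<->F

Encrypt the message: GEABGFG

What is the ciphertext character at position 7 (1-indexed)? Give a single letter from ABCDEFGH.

Char 1 ('G'): step: R->7, L=7; G->plug->G->R->A->L->A->refl->F->L'->D->R'->A->plug->E
Char 2 ('E'): step: R->0, L->0 (L advanced); E->plug->A->R->E->L->D->refl->C->L'->A->R'->D->plug->D
Char 3 ('A'): step: R->1, L=0; A->plug->E->R->G->L->G->refl->H->L'->H->R'->C->plug->F
Char 4 ('B'): step: R->2, L=0; B->plug->B->R->G->L->G->refl->H->L'->H->R'->H->plug->H
Char 5 ('G'): step: R->3, L=0; G->plug->G->R->G->L->G->refl->H->L'->H->R'->E->plug->A
Char 6 ('F'): step: R->4, L=0; F->plug->C->R->H->L->H->refl->G->L'->G->R'->D->plug->D
Char 7 ('G'): step: R->5, L=0; G->plug->G->R->D->L->F->refl->A->L'->F->R'->C->plug->F

F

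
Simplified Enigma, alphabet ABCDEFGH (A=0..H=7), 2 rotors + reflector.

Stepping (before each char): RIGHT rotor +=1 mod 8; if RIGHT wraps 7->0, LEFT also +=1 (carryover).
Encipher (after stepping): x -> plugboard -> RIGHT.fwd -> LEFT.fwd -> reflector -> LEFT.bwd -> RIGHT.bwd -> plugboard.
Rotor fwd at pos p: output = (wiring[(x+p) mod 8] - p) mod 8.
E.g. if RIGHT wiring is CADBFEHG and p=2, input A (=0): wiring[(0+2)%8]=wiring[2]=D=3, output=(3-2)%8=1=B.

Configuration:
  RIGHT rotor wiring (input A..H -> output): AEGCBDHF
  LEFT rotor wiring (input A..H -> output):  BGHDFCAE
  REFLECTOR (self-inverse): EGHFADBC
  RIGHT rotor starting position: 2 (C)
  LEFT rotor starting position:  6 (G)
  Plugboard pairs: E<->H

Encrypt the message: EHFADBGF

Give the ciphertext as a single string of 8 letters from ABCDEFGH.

Char 1 ('E'): step: R->3, L=6; E->plug->H->R->D->L->A->refl->E->L'->H->R'->A->plug->A
Char 2 ('H'): step: R->4, L=6; H->plug->E->R->E->L->B->refl->G->L'->B->R'->D->plug->D
Char 3 ('F'): step: R->5, L=6; F->plug->F->R->B->L->G->refl->B->L'->E->R'->H->plug->E
Char 4 ('A'): step: R->6, L=6; A->plug->A->R->B->L->G->refl->B->L'->E->R'->F->plug->F
Char 5 ('D'): step: R->7, L=6; D->plug->D->R->H->L->E->refl->A->L'->D->R'->E->plug->H
Char 6 ('B'): step: R->0, L->7 (L advanced); B->plug->B->R->E->L->E->refl->A->L'->D->R'->F->plug->F
Char 7 ('G'): step: R->1, L=7; G->plug->G->R->E->L->E->refl->A->L'->D->R'->A->plug->A
Char 8 ('F'): step: R->2, L=7; F->plug->F->R->D->L->A->refl->E->L'->E->R'->A->plug->A

Answer: ADEFHFAA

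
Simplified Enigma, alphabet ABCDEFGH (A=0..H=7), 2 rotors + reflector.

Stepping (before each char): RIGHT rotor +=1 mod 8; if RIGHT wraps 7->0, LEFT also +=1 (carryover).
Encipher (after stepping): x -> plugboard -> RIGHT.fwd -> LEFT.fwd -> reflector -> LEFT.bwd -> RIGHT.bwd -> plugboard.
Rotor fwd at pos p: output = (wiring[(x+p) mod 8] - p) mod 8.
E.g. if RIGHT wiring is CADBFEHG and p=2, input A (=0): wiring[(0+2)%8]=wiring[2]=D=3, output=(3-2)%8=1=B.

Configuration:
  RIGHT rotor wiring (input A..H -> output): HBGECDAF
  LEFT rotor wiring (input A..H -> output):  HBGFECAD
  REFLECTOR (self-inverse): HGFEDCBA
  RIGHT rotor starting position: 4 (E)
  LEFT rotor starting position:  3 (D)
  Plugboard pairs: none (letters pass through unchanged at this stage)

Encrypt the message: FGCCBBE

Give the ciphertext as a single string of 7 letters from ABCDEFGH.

Answer: AAGHHAF

Derivation:
Char 1 ('F'): step: R->5, L=3; F->plug->F->R->B->L->B->refl->G->L'->G->R'->A->plug->A
Char 2 ('G'): step: R->6, L=3; G->plug->G->R->E->L->A->refl->H->L'->C->R'->A->plug->A
Char 3 ('C'): step: R->7, L=3; C->plug->C->R->C->L->H->refl->A->L'->E->R'->G->plug->G
Char 4 ('C'): step: R->0, L->4 (L advanced); C->plug->C->R->G->L->C->refl->F->L'->F->R'->H->plug->H
Char 5 ('B'): step: R->1, L=4; B->plug->B->R->F->L->F->refl->C->L'->G->R'->H->plug->H
Char 6 ('B'): step: R->2, L=4; B->plug->B->R->C->L->E->refl->D->L'->E->R'->A->plug->A
Char 7 ('E'): step: R->3, L=4; E->plug->E->R->C->L->E->refl->D->L'->E->R'->F->plug->F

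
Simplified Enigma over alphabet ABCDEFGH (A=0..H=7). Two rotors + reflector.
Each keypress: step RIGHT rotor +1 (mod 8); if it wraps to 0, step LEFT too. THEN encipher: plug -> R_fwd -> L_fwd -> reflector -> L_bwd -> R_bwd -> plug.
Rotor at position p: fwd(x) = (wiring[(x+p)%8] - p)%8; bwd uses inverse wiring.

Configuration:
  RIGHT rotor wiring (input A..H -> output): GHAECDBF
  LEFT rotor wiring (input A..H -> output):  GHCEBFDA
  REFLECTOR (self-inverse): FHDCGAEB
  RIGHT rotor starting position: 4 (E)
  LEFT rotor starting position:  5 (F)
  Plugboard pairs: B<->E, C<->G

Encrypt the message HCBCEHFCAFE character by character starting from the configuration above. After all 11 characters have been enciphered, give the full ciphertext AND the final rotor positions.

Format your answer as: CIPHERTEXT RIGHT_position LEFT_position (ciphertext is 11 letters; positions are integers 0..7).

Answer: GBGAGCEGDDF 7 6

Derivation:
Char 1 ('H'): step: R->5, L=5; H->plug->H->R->F->L->F->refl->A->L'->A->R'->C->plug->G
Char 2 ('C'): step: R->6, L=5; C->plug->G->R->E->L->C->refl->D->L'->C->R'->E->plug->B
Char 3 ('B'): step: R->7, L=5; B->plug->E->R->F->L->F->refl->A->L'->A->R'->C->plug->G
Char 4 ('C'): step: R->0, L->6 (L advanced); C->plug->G->R->B->L->C->refl->D->L'->G->R'->A->plug->A
Char 5 ('E'): step: R->1, L=6; E->plug->B->R->H->L->H->refl->B->L'->D->R'->C->plug->G
Char 6 ('H'): step: R->2, L=6; H->plug->H->R->F->L->G->refl->E->L'->E->R'->G->plug->C
Char 7 ('F'): step: R->3, L=6; F->plug->F->R->D->L->B->refl->H->L'->H->R'->B->plug->E
Char 8 ('C'): step: R->4, L=6; C->plug->G->R->E->L->E->refl->G->L'->F->R'->C->plug->G
Char 9 ('A'): step: R->5, L=6; A->plug->A->R->G->L->D->refl->C->L'->B->R'->D->plug->D
Char 10 ('F'): step: R->6, L=6; F->plug->F->R->G->L->D->refl->C->L'->B->R'->D->plug->D
Char 11 ('E'): step: R->7, L=6; E->plug->B->R->H->L->H->refl->B->L'->D->R'->F->plug->F
Final: ciphertext=GBGAGCEGDDF, RIGHT=7, LEFT=6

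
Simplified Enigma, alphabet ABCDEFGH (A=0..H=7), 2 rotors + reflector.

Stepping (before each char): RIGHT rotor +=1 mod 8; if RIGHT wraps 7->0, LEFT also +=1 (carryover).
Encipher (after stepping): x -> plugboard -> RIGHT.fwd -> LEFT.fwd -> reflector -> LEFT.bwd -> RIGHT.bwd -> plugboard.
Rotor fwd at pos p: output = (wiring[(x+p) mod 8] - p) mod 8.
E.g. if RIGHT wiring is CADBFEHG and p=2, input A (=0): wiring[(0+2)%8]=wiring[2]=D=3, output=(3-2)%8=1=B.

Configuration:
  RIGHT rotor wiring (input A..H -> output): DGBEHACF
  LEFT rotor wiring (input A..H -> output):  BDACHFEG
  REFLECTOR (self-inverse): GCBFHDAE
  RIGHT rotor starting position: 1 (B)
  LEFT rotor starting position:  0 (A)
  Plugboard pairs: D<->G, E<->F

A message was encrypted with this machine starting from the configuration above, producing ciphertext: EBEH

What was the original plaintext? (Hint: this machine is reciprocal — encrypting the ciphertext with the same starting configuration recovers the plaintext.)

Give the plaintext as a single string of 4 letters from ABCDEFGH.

Char 1 ('E'): step: R->2, L=0; E->plug->F->R->D->L->C->refl->B->L'->A->R'->E->plug->F
Char 2 ('B'): step: R->3, L=0; B->plug->B->R->E->L->H->refl->E->L'->G->R'->H->plug->H
Char 3 ('E'): step: R->4, L=0; E->plug->F->R->C->L->A->refl->G->L'->H->R'->E->plug->F
Char 4 ('H'): step: R->5, L=0; H->plug->H->R->C->L->A->refl->G->L'->H->R'->G->plug->D

Answer: FHFD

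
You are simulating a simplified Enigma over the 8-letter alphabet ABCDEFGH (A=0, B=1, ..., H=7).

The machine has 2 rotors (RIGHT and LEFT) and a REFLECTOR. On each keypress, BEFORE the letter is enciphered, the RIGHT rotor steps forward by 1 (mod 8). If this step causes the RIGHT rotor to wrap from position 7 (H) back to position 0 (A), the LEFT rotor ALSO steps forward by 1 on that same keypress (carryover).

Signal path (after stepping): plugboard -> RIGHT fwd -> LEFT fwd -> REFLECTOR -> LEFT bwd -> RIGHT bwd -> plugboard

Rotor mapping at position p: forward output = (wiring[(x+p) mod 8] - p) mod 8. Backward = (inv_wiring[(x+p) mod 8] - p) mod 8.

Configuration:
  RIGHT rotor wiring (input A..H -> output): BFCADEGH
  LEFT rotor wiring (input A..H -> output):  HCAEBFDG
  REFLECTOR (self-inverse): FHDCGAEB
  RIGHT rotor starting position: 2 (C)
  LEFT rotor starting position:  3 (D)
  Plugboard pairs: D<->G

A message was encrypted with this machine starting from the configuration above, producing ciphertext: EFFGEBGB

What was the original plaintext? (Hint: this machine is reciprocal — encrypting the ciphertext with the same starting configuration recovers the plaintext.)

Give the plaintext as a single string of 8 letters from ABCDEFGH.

Answer: DEBCDDBF

Derivation:
Char 1 ('E'): step: R->3, L=3; E->plug->E->R->E->L->D->refl->C->L'->C->R'->G->plug->D
Char 2 ('F'): step: R->4, L=3; F->plug->F->R->B->L->G->refl->E->L'->F->R'->E->plug->E
Char 3 ('F'): step: R->5, L=3; F->plug->F->R->F->L->E->refl->G->L'->B->R'->B->plug->B
Char 4 ('G'): step: R->6, L=3; G->plug->D->R->H->L->F->refl->A->L'->D->R'->C->plug->C
Char 5 ('E'): step: R->7, L=3; E->plug->E->R->B->L->G->refl->E->L'->F->R'->G->plug->D
Char 6 ('B'): step: R->0, L->4 (L advanced); B->plug->B->R->F->L->G->refl->E->L'->G->R'->G->plug->D
Char 7 ('G'): step: R->1, L=4; G->plug->D->R->C->L->H->refl->B->L'->B->R'->B->plug->B
Char 8 ('B'): step: R->2, L=4; B->plug->B->R->G->L->E->refl->G->L'->F->R'->F->plug->F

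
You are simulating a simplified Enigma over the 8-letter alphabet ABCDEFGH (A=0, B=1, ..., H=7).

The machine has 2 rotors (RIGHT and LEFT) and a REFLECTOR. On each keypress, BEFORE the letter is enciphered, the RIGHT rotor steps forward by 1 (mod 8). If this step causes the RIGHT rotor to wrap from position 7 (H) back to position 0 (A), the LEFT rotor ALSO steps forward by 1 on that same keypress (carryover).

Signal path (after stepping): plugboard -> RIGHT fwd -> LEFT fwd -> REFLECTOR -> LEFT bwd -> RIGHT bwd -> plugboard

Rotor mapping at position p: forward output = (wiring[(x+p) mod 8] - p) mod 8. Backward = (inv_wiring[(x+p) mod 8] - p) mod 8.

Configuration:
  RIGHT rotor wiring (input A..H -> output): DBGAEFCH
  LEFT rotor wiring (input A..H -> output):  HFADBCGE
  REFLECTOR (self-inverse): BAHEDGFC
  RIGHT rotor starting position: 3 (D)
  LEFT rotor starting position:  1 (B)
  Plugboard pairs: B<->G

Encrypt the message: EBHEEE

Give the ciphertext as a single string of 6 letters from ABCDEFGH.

Answer: FECCHC

Derivation:
Char 1 ('E'): step: R->4, L=1; E->plug->E->R->H->L->G->refl->F->L'->F->R'->F->plug->F
Char 2 ('B'): step: R->5, L=1; B->plug->G->R->D->L->A->refl->B->L'->E->R'->E->plug->E
Char 3 ('H'): step: R->6, L=1; H->plug->H->R->H->L->G->refl->F->L'->F->R'->C->plug->C
Char 4 ('E'): step: R->7, L=1; E->plug->E->R->B->L->H->refl->C->L'->C->R'->C->plug->C
Char 5 ('E'): step: R->0, L->2 (L advanced); E->plug->E->R->E->L->E->refl->D->L'->H->R'->H->plug->H
Char 6 ('E'): step: R->1, L=2; E->plug->E->R->E->L->E->refl->D->L'->H->R'->C->plug->C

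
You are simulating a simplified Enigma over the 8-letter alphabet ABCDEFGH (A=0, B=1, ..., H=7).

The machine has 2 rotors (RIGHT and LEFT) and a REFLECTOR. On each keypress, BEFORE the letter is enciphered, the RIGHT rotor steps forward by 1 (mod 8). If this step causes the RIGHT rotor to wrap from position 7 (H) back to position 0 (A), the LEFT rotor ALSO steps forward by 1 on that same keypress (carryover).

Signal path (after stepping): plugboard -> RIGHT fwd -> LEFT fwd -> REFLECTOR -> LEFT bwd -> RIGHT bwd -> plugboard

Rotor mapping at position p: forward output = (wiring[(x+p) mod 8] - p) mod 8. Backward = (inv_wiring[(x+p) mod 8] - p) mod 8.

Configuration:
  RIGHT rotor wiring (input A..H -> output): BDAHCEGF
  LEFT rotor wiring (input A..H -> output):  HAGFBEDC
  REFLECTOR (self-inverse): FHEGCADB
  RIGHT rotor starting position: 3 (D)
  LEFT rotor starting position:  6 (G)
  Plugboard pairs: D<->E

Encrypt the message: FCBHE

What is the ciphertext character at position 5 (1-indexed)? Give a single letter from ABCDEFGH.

Char 1 ('F'): step: R->4, L=6; F->plug->F->R->H->L->G->refl->D->L'->G->R'->A->plug->A
Char 2 ('C'): step: R->5, L=6; C->plug->C->R->A->L->F->refl->A->L'->E->R'->D->plug->E
Char 3 ('B'): step: R->6, L=6; B->plug->B->R->H->L->G->refl->D->L'->G->R'->H->plug->H
Char 4 ('H'): step: R->7, L=6; H->plug->H->R->H->L->G->refl->D->L'->G->R'->A->plug->A
Char 5 ('E'): step: R->0, L->7 (L advanced); E->plug->D->R->H->L->E->refl->C->L'->F->R'->H->plug->H

H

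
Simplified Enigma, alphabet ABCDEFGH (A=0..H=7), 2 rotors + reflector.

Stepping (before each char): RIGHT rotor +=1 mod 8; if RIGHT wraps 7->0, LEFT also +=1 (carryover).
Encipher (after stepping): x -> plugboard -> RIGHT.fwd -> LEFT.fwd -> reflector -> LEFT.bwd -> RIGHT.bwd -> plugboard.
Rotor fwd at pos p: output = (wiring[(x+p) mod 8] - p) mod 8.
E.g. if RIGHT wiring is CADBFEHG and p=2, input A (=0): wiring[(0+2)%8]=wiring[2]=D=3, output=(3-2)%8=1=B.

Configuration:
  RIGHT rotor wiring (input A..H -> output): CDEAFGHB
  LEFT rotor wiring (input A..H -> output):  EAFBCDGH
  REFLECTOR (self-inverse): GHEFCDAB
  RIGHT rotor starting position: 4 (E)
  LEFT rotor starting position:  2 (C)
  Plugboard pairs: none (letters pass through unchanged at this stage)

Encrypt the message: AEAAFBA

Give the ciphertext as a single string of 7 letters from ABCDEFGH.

Char 1 ('A'): step: R->5, L=2; A->plug->A->R->B->L->H->refl->B->L'->D->R'->G->plug->G
Char 2 ('E'): step: R->6, L=2; E->plug->E->R->G->L->C->refl->E->L'->E->R'->C->plug->C
Char 3 ('A'): step: R->7, L=2; A->plug->A->R->C->L->A->refl->G->L'->H->R'->G->plug->G
Char 4 ('A'): step: R->0, L->3 (L advanced); A->plug->A->R->C->L->A->refl->G->L'->A->R'->D->plug->D
Char 5 ('F'): step: R->1, L=3; F->plug->F->R->G->L->F->refl->D->L'->D->R'->B->plug->B
Char 6 ('B'): step: R->2, L=3; B->plug->B->R->G->L->F->refl->D->L'->D->R'->C->plug->C
Char 7 ('A'): step: R->3, L=3; A->plug->A->R->F->L->B->refl->H->L'->B->R'->H->plug->H

Answer: GCGDBCH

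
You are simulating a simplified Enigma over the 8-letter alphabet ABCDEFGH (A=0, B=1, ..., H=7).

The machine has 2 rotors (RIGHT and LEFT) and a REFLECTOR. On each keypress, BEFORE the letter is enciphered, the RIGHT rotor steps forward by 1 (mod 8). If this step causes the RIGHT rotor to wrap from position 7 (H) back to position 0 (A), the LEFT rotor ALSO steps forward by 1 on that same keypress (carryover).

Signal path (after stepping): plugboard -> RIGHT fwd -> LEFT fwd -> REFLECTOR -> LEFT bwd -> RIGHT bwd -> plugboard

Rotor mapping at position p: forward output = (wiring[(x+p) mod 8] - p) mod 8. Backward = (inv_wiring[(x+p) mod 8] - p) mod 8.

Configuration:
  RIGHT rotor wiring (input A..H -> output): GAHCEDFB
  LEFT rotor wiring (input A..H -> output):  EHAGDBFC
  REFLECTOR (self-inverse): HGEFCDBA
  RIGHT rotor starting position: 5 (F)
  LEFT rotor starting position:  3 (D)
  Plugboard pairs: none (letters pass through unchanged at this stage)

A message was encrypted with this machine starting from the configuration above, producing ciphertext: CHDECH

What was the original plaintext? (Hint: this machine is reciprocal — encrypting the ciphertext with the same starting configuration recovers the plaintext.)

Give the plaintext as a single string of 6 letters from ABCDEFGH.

Answer: AEFDEC

Derivation:
Char 1 ('C'): step: R->6, L=3; C->plug->C->R->A->L->D->refl->F->L'->H->R'->A->plug->A
Char 2 ('H'): step: R->7, L=3; H->plug->H->R->G->L->E->refl->C->L'->D->R'->E->plug->E
Char 3 ('D'): step: R->0, L->4 (L advanced); D->plug->D->R->C->L->B->refl->G->L'->D->R'->F->plug->F
Char 4 ('E'): step: R->1, L=4; E->plug->E->R->C->L->B->refl->G->L'->D->R'->D->plug->D
Char 5 ('C'): step: R->2, L=4; C->plug->C->R->C->L->B->refl->G->L'->D->R'->E->plug->E
Char 6 ('H'): step: R->3, L=4; H->plug->H->R->E->L->A->refl->H->L'->A->R'->C->plug->C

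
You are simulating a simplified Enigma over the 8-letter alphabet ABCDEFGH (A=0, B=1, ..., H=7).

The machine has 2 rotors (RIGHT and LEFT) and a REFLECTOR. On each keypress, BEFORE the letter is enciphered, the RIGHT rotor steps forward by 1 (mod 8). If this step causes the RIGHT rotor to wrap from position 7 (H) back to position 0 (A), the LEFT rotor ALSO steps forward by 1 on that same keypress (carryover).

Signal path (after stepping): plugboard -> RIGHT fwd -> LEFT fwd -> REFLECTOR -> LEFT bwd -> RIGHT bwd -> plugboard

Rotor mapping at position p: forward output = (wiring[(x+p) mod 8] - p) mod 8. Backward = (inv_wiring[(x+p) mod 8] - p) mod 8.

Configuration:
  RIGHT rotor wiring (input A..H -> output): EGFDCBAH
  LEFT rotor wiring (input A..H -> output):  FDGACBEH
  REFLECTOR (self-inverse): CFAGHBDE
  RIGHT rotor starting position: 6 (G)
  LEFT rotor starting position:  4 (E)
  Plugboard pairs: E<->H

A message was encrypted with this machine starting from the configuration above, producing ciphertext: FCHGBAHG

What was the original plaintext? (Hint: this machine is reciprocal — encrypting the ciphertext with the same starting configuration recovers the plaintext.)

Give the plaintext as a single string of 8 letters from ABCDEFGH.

Char 1 ('F'): step: R->7, L=4; F->plug->F->R->D->L->D->refl->G->L'->A->R'->A->plug->A
Char 2 ('C'): step: R->0, L->5 (L advanced); C->plug->C->R->F->L->B->refl->F->L'->H->R'->H->plug->E
Char 3 ('H'): step: R->1, L=5; H->plug->E->R->A->L->E->refl->H->L'->B->R'->D->plug->D
Char 4 ('G'): step: R->2, L=5; G->plug->G->R->C->L->C->refl->A->L'->D->R'->A->plug->A
Char 5 ('B'): step: R->3, L=5; B->plug->B->R->H->L->F->refl->B->L'->F->R'->D->plug->D
Char 6 ('A'): step: R->4, L=5; A->plug->A->R->G->L->D->refl->G->L'->E->R'->C->plug->C
Char 7 ('H'): step: R->5, L=5; H->plug->E->R->B->L->H->refl->E->L'->A->R'->F->plug->F
Char 8 ('G'): step: R->6, L=5; G->plug->G->R->E->L->G->refl->D->L'->G->R'->C->plug->C

Answer: AEDADCFC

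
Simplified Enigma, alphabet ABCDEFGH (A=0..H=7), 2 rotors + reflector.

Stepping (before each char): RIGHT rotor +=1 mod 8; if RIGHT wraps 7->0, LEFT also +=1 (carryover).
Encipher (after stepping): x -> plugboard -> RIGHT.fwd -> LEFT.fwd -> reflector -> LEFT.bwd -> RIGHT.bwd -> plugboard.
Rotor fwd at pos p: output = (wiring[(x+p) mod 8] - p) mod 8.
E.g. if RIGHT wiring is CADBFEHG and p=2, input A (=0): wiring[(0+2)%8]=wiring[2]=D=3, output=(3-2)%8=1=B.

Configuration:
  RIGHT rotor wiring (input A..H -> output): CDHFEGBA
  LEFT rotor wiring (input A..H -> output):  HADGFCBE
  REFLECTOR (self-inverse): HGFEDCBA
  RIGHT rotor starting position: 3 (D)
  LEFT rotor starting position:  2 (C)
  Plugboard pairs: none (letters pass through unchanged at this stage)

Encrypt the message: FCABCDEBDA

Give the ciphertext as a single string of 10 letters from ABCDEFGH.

Answer: ABCCACCDGE

Derivation:
Char 1 ('F'): step: R->4, L=2; F->plug->F->R->H->L->G->refl->B->L'->A->R'->A->plug->A
Char 2 ('C'): step: R->5, L=2; C->plug->C->R->D->L->A->refl->H->L'->E->R'->B->plug->B
Char 3 ('A'): step: R->6, L=2; A->plug->A->R->D->L->A->refl->H->L'->E->R'->C->plug->C
Char 4 ('B'): step: R->7, L=2; B->plug->B->R->D->L->A->refl->H->L'->E->R'->C->plug->C
Char 5 ('C'): step: R->0, L->3 (L advanced); C->plug->C->R->H->L->A->refl->H->L'->C->R'->A->plug->A
Char 6 ('D'): step: R->1, L=3; D->plug->D->R->D->L->G->refl->B->L'->E->R'->C->plug->C
Char 7 ('E'): step: R->2, L=3; E->plug->E->R->H->L->A->refl->H->L'->C->R'->C->plug->C
Char 8 ('B'): step: R->3, L=3; B->plug->B->R->B->L->C->refl->F->L'->G->R'->D->plug->D
Char 9 ('D'): step: R->4, L=3; D->plug->D->R->E->L->B->refl->G->L'->D->R'->G->plug->G
Char 10 ('A'): step: R->5, L=3; A->plug->A->R->B->L->C->refl->F->L'->G->R'->E->plug->E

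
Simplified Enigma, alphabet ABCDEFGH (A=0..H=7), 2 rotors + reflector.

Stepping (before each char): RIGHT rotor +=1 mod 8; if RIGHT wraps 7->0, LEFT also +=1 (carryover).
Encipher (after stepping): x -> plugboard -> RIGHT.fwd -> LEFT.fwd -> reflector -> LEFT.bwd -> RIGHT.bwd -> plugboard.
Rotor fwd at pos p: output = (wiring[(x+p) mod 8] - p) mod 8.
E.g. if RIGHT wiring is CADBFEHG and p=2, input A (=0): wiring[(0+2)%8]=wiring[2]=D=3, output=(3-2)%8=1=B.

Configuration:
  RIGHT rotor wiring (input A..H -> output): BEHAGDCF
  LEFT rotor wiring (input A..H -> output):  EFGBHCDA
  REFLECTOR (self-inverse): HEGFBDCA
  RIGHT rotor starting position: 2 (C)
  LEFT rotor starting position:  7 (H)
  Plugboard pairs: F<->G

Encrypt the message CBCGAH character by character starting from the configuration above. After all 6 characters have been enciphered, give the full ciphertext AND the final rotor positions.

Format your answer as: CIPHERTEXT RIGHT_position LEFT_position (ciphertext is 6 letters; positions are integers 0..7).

Char 1 ('C'): step: R->3, L=7; C->plug->C->R->A->L->B->refl->E->L'->H->R'->D->plug->D
Char 2 ('B'): step: R->4, L=7; B->plug->B->R->H->L->E->refl->B->L'->A->R'->F->plug->G
Char 3 ('C'): step: R->5, L=7; C->plug->C->R->A->L->B->refl->E->L'->H->R'->E->plug->E
Char 4 ('G'): step: R->6, L=7; G->plug->F->R->C->L->G->refl->C->L'->E->R'->A->plug->A
Char 5 ('A'): step: R->7, L=7; A->plug->A->R->G->L->D->refl->F->L'->B->R'->E->plug->E
Char 6 ('H'): step: R->0, L->0 (L advanced); H->plug->H->R->F->L->C->refl->G->L'->C->R'->G->plug->F
Final: ciphertext=DGEAEF, RIGHT=0, LEFT=0

Answer: DGEAEF 0 0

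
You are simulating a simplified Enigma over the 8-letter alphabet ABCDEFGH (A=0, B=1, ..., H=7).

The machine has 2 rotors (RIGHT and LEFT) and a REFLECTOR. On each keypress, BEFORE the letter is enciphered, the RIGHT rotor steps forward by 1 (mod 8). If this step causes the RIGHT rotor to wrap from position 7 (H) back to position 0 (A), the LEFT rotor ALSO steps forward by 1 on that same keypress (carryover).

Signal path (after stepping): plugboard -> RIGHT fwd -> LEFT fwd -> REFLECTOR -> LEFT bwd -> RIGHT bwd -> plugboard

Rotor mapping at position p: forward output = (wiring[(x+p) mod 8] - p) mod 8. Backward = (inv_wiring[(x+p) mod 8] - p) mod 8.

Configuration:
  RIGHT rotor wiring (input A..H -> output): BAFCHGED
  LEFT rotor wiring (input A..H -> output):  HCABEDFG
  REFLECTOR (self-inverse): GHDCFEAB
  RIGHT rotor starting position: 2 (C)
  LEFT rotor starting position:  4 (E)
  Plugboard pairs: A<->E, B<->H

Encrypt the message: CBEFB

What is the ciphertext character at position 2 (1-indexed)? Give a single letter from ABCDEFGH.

Char 1 ('C'): step: R->3, L=4; C->plug->C->R->D->L->C->refl->D->L'->E->R'->B->plug->H
Char 2 ('B'): step: R->4, L=4; B->plug->H->R->G->L->E->refl->F->L'->H->R'->D->plug->D

D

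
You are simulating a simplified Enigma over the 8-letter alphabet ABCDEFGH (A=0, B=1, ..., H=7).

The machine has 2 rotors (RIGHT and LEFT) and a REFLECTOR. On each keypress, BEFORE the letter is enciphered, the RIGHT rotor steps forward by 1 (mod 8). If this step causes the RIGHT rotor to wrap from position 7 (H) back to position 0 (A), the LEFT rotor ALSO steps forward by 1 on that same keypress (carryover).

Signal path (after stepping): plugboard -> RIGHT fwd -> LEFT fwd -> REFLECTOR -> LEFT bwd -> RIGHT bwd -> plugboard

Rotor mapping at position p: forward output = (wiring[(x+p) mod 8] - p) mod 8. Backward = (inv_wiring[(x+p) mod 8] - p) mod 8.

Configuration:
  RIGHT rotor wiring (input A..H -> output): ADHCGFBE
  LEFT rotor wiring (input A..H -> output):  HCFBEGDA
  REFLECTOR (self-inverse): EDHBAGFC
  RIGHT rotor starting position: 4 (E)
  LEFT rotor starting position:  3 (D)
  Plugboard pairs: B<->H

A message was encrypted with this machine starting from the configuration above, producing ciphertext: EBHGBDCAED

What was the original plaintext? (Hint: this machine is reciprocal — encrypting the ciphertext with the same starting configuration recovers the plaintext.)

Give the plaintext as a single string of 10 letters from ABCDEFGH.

Answer: CHBDDHEHHB

Derivation:
Char 1 ('E'): step: R->5, L=3; E->plug->E->R->G->L->H->refl->C->L'->H->R'->C->plug->C
Char 2 ('B'): step: R->6, L=3; B->plug->H->R->H->L->C->refl->H->L'->G->R'->B->plug->H
Char 3 ('H'): step: R->7, L=3; H->plug->B->R->B->L->B->refl->D->L'->C->R'->H->plug->B
Char 4 ('G'): step: R->0, L->4 (L advanced); G->plug->G->R->B->L->C->refl->H->L'->C->R'->D->plug->D
Char 5 ('B'): step: R->1, L=4; B->plug->H->R->H->L->F->refl->G->L'->F->R'->D->plug->D
Char 6 ('D'): step: R->2, L=4; D->plug->D->R->D->L->E->refl->A->L'->A->R'->B->plug->H
Char 7 ('C'): step: R->3, L=4; C->plug->C->R->C->L->H->refl->C->L'->B->R'->E->plug->E
Char 8 ('A'): step: R->4, L=4; A->plug->A->R->C->L->H->refl->C->L'->B->R'->B->plug->H
Char 9 ('E'): step: R->5, L=4; E->plug->E->R->G->L->B->refl->D->L'->E->R'->B->plug->H
Char 10 ('D'): step: R->6, L=4; D->plug->D->R->F->L->G->refl->F->L'->H->R'->H->plug->B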